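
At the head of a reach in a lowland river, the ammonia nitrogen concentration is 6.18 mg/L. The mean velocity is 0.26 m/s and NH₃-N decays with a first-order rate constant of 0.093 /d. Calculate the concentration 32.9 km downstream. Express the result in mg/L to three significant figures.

5.39 mg/L

Travel time t = 32.9 km / 0.26 m/s = 3.29e+04/0.26 = 1.265e+05 s = 1.465 d.
First-order decay: C = 6.18·exp(−0.093·1.465) = 6.18·0.8727 = 5.393 mg/L.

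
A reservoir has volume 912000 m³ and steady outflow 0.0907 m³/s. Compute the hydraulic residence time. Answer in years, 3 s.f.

0.319 yr

Q = 0.0907 m³/s × 3.156e+07 s/yr = 2.862e+06 m³/yr.
Hydraulic residence time τ = V/Q = 912000/2.862e+06 = 0.3186 yr.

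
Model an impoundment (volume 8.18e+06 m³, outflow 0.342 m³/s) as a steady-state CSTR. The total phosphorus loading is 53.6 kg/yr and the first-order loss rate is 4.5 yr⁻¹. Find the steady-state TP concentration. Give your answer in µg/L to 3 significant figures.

1.13 µg/L

Outflow Q = 0.342 m³/s × 3.156e+07 s/yr = 1.079e+07 m³/yr.
Steady-state CSTR mass balance: W = Q·C + k·V·C, so C = W/(Q + kV).
Q + kV = 1.079e+07 + 4.5·8.18e+06 = 4.76e+07 m³/yr.
C = 53.6/4.76e+07 = 1.126e-06 kg/m³ = 0.001126 mg/L = 1.126 µg/L.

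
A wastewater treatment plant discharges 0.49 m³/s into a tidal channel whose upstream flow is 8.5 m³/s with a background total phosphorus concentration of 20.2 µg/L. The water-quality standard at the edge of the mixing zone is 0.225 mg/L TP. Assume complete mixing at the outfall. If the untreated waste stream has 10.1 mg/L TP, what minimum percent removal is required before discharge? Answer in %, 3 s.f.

62.6 %

20.2 µg/L = 0.0202 mg/L.
Mass balance: 0.225·8.99 = 0.49·Cₑ + 8.5·0.0202.
Cₑ = (2.023 − 0.1717) / 0.49 = 3.778 mg/L.
Required removal = 1 − 3.778/10.1 = 62.6 %.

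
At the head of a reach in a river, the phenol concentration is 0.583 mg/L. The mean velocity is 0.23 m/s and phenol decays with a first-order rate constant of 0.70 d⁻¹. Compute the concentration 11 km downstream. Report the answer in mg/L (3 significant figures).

0.396 mg/L

Travel time t = 11 km / 0.23 m/s = 1.1e+04/0.23 = 4.783e+04 s = 0.5535 d.
First-order decay: C = 0.583·exp(−0.70·0.5535) = 0.583·0.6788 = 0.3957 mg/L.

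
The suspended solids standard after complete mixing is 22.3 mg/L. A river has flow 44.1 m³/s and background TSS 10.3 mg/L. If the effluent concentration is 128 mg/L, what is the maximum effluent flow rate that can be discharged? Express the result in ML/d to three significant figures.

433 ML/d

Mass balance at complete mixing: C_std·(Q_w + Q_r) = Q_w·C_e + Q_r·C_b.
Rearranging, Q_w = Q_r·(C_std − C_b)/(C_e − C_std) = 44.1·(22.3 − 10.3) / (128 − 22.3) = 5.007 m³/s.
= 432.6 ML/d.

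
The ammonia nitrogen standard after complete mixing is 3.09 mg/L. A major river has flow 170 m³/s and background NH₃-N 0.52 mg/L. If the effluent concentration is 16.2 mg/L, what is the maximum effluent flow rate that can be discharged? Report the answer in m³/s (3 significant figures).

33.3 m³/s

Mass balance at complete mixing: C_std·(Q_w + Q_r) = Q_w·C_e + Q_r·C_b.
Rearranging, Q_w = Q_r·(C_std − C_b)/(C_e − C_std) = 170·(3.09 − 0.52) / (16.2 − 3.09) = 33.33 m³/s.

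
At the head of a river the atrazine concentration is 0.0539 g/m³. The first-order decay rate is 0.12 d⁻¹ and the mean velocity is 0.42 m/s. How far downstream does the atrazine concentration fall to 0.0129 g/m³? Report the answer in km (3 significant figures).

From C = C₀·e^(−kt), t = ln(C₀/C)/k = ln(0.0539/0.0129)/0.12 = 1.43/0.12 = 11.92 d.
Distance = v·t = 0.42 m/s × 1.03e+06 s = 4.324e+05 m = 432.4 km.

432 km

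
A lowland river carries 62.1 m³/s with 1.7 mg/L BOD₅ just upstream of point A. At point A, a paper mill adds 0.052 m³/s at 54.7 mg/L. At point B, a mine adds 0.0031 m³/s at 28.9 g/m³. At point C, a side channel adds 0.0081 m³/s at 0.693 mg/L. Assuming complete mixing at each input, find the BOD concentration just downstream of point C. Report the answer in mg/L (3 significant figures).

After input A: C = (62.1·1.7 + 0.052·54.7) / 62.15 = 1.744 mg/L.
After input B: C = (62.15·1.744 + 0.0031·28.9) / 62.16 = 1.746 mg/L.
After input C: C = (62.16·1.746 + 0.0081·0.693) / 62.16 = 1.746 mg/L.

1.75 mg/L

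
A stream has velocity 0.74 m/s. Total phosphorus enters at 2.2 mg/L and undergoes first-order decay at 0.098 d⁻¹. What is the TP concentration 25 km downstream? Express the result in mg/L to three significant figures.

2.12 mg/L

Travel time t = 25 km / 0.74 m/s = 2.5e+04/0.74 = 3.378e+04 s = 0.391 d.
First-order decay: C = 2.2·exp(−0.098·0.391) = 2.2·0.9624 = 2.117 mg/L.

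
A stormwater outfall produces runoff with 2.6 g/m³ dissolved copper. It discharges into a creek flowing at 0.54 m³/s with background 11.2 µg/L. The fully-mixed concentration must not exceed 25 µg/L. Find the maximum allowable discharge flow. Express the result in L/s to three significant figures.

11.2 µg/L = 0.0112 mg/L.
25 µg/L = 0.025 mg/L.
Mass balance at complete mixing: C_std·(Q_w + Q_r) = Q_w·C_e + Q_r·C_b.
Rearranging, Q_w = Q_r·(C_std − C_b)/(C_e − C_std) = 0.54·(0.025 − 0.0112) / (2.6 − 0.025) = 0.002894 m³/s.
= 2.894 L/s.

2.89 L/s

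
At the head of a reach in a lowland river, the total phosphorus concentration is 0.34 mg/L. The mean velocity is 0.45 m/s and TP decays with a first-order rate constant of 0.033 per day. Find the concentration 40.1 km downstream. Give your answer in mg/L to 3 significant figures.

Travel time t = 40.1 km / 0.45 m/s = 4.01e+04/0.45 = 8.911e+04 s = 1.031 d.
First-order decay: C = 0.34·exp(−0.033·1.031) = 0.34·0.9665 = 0.3286 mg/L.

0.329 mg/L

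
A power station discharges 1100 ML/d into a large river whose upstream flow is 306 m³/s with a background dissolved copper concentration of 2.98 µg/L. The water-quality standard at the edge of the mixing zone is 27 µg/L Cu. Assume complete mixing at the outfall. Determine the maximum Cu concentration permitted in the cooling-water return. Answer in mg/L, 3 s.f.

1100 ML/d = 12.73 m³/s.
2.98 µg/L = 0.00298 mg/L.
27 µg/L = 0.027 mg/L.
Mass balance: 0.027·318.7 = 12.73·Cₑ + 306·0.00298.
Cₑ = (8.606 − 0.9119) / 12.73 = 0.6043 mg/L.

0.604 mg/L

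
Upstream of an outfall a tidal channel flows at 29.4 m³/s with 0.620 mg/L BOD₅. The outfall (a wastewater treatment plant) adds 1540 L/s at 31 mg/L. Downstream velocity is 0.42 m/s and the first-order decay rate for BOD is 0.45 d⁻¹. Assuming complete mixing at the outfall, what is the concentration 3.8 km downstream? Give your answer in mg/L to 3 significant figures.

2.03 mg/L

1540 L/s = 1.54 m³/s.
After complete mixing, C₀ = (1.54·31 + 29.4·0.62) / 30.94 = 2.132 mg/L.
Travel time t = 3800 m / 0.42 m/s = 9048 s = 0.1047 d.
C = 2.132·exp(−0.45·0.1047) = 2.132·0.954 = 2.034 mg/L.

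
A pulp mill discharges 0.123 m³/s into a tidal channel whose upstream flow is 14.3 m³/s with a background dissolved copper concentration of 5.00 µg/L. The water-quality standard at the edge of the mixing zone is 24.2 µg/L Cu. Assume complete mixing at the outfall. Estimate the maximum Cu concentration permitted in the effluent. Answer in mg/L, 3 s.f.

5.00 µg/L = 0.005 mg/L.
24.2 µg/L = 0.0242 mg/L.
Mass balance: 0.0242·14.42 = 0.123·Cₑ + 14.3·0.005.
Cₑ = (0.349 − 0.0715) / 0.123 = 2.256 mg/L.

2.26 mg/L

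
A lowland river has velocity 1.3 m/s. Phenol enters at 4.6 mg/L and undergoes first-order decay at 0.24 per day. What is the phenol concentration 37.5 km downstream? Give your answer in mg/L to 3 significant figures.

4.25 mg/L

Travel time t = 37.5 km / 1.3 m/s = 3.75e+04/1.3 = 2.885e+04 s = 0.3339 d.
First-order decay: C = 4.6·exp(−0.24·0.3339) = 4.6·0.923 = 4.246 mg/L.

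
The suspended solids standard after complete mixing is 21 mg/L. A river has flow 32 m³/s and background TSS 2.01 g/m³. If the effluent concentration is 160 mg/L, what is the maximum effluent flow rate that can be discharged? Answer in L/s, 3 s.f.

4370 L/s

Mass balance at complete mixing: C_std·(Q_w + Q_r) = Q_w·C_e + Q_r·C_b.
Rearranging, Q_w = Q_r·(C_std − C_b)/(C_e − C_std) = 32·(21 − 2.01) / (160 − 21) = 4.372 m³/s.
= 4372 L/s.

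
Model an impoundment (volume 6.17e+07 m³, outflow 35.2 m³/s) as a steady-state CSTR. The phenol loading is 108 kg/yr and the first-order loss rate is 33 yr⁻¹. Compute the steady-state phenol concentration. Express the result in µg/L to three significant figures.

Outflow Q = 35.2 m³/s × 3.156e+07 s/yr = 1.111e+09 m³/yr.
Steady-state CSTR mass balance: W = Q·C + k·V·C, so C = W/(Q + kV).
Q + kV = 1.111e+09 + 33·6.17e+07 = 3.147e+09 m³/yr.
C = 108/3.147e+09 = 3.432e-08 kg/m³ = 3.432e-05 mg/L = 0.03432 µg/L.

0.0343 µg/L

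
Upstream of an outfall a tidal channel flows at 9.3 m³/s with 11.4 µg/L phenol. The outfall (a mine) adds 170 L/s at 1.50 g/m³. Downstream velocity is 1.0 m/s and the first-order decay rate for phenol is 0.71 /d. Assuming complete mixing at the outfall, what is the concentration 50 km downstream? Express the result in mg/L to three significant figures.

0.0253 mg/L

170 L/s = 0.17 m³/s.
11.4 µg/L = 0.0114 mg/L.
After complete mixing, C₀ = (0.17·1.5 + 9.3·0.0114) / 9.47 = 0.03812 mg/L.
Travel time t = 5e+04 m / 1.0 m/s = 5e+04 s = 0.5787 d.
C = 0.03812·exp(−0.71·0.5787) = 0.03812·0.6631 = 0.02528 mg/L.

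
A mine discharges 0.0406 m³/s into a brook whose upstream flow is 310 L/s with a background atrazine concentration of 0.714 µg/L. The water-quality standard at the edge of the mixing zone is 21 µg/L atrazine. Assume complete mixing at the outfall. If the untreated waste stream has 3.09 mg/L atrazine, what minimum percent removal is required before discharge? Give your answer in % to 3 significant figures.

310 L/s = 0.31 m³/s.
0.714 µg/L = 0.000714 mg/L.
21 µg/L = 0.021 mg/L.
Mass balance: 0.021·0.3506 = 0.0406·Cₑ + 0.31·0.000714.
Cₑ = (0.007363 − 0.0002213) / 0.0406 = 0.1759 mg/L.
Required removal = 1 − 0.1759/3.09 = 94.31 %.

94.3 %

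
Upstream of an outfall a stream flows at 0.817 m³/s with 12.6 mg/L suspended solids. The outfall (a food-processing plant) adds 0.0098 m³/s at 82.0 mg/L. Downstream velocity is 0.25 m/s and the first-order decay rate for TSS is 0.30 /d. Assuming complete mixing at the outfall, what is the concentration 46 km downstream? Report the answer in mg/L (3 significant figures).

7.09 mg/L

After complete mixing, C₀ = (0.0098·82 + 0.817·12.6) / 0.8268 = 13.42 mg/L.
Travel time t = 4.6e+04 m / 0.25 m/s = 1.84e+05 s = 2.13 d.
C = 13.42·exp(−0.30·2.13) = 13.42·0.5279 = 7.086 mg/L.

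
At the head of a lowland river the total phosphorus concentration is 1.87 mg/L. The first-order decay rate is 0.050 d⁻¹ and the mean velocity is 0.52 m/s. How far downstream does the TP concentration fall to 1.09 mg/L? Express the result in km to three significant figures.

From C = C₀·e^(−kt), t = ln(C₀/C)/k = ln(1.87/1.09)/0.050 = 0.5398/0.050 = 10.8 d.
Distance = v·t = 0.52 m/s × 9.327e+05 s = 4.85e+05 m = 485 km.

485 km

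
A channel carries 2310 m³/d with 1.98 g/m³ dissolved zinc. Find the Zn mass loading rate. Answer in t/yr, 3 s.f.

2310 m³/d = 0.02674 m³/s.
Mass flux = Q·C = 0.02674 m³/s × 1.98 g/m³ = 0.05294 g/s.
= 0.05294 g/s × 31.56 = 1.671 t/yr.

1.67 t/yr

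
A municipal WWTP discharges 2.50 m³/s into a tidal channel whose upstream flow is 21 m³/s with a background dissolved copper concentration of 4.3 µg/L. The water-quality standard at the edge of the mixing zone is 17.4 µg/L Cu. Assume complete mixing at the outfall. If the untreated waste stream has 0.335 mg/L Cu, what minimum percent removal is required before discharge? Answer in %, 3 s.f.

62.0 %

4.3 µg/L = 0.0043 mg/L.
17.4 µg/L = 0.0174 mg/L.
Mass balance: 0.0174·23.5 = 2.5·Cₑ + 21·0.0043.
Cₑ = (0.4089 − 0.0903) / 2.5 = 0.1274 mg/L.
Required removal = 1 − 0.1274/0.335 = 61.96 %.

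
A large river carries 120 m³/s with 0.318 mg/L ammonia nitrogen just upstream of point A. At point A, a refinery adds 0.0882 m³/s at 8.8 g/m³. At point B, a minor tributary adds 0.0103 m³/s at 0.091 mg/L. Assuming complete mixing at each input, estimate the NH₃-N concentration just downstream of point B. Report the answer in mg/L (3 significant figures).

0.324 mg/L

After input A: C = (120·0.318 + 0.0882·8.8) / 120.1 = 0.3242 mg/L.
After input B: C = (120.1·0.3242 + 0.0103·0.091) / 120.1 = 0.3242 mg/L.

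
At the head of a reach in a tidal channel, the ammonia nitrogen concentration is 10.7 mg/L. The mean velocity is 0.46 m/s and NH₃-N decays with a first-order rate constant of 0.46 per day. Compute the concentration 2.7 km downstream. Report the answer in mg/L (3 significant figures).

Travel time t = 2.7 km / 0.46 m/s = 2700/0.46 = 5870 s = 0.06793 d.
First-order decay: C = 10.7·exp(−0.46·0.06793) = 10.7·0.9692 = 10.37 mg/L.

10.4 mg/L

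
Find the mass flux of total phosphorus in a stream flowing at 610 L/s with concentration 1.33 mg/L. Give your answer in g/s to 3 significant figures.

0.811 g/s

610 L/s = 0.61 m³/s.
Mass flux = Q·C = 0.61 m³/s × 1.33 g/m³ = 0.8113 g/s.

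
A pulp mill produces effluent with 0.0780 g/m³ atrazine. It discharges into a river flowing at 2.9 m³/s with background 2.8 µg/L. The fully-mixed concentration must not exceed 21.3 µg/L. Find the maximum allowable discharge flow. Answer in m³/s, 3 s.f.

2.8 µg/L = 0.0028 mg/L.
21.3 µg/L = 0.0213 mg/L.
Mass balance at complete mixing: C_std·(Q_w + Q_r) = Q_w·C_e + Q_r·C_b.
Rearranging, Q_w = Q_r·(C_std − C_b)/(C_e − C_std) = 2.9·(0.0213 − 0.0028) / (0.078 − 0.0213) = 0.9462 m³/s.

0.946 m³/s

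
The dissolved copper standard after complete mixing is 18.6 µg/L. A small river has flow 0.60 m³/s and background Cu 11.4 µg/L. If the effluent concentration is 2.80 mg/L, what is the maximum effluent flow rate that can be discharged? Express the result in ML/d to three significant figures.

0.134 ML/d

11.4 µg/L = 0.0114 mg/L.
18.6 µg/L = 0.0186 mg/L.
Mass balance at complete mixing: C_std·(Q_w + Q_r) = Q_w·C_e + Q_r·C_b.
Rearranging, Q_w = Q_r·(C_std − C_b)/(C_e − C_std) = 0.60·(0.0186 − 0.0114) / (2.8 − 0.0186) = 0.001553 m³/s.
= 0.1342 ML/d.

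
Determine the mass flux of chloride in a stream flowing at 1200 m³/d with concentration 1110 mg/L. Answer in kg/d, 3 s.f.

1200 m³/d = 0.01389 m³/s.
Mass flux = Q·C = 0.01389 m³/s × 1110 g/m³ = 15.42 g/s.
= 15.42 g/s × 86.4 = 1332 kg/d.

1330 kg/d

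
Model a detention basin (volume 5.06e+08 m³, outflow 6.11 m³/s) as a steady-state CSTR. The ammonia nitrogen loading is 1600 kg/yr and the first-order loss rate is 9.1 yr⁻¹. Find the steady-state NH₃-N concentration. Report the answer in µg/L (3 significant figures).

0.334 µg/L

Outflow Q = 6.11 m³/s × 3.156e+07 s/yr = 1.928e+08 m³/yr.
Steady-state CSTR mass balance: W = Q·C + k·V·C, so C = W/(Q + kV).
Q + kV = 1.928e+08 + 9.1·5.06e+08 = 4.797e+09 m³/yr.
C = 1600/4.797e+09 = 3.335e-07 kg/m³ = 0.0003335 mg/L = 0.3335 µg/L.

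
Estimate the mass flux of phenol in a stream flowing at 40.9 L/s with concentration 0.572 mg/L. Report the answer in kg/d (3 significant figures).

2.02 kg/d

40.9 L/s = 0.0409 m³/s.
Mass flux = Q·C = 0.0409 m³/s × 0.572 g/m³ = 0.02339 g/s.
= 0.02339 g/s × 86.4 = 2.021 kg/d.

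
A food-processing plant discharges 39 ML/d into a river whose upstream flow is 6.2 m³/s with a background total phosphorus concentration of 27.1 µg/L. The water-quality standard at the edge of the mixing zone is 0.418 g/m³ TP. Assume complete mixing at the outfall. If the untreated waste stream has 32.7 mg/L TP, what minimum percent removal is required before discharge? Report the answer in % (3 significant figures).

39 ML/d = 0.4514 m³/s.
27.1 µg/L = 0.0271 mg/L.
Mass balance: 0.418·6.651 = 0.4514·Cₑ + 6.2·0.0271.
Cₑ = (2.78 − 0.168) / 0.4514 = 5.787 mg/L.
Required removal = 1 − 5.787/32.7 = 82.3 %.

82.3 %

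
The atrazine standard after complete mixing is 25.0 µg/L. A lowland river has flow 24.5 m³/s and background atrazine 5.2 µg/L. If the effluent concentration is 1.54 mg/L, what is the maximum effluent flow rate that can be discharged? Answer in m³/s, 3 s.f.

0.320 m³/s

5.2 µg/L = 0.0052 mg/L.
25.0 µg/L = 0.025 mg/L.
Mass balance at complete mixing: C_std·(Q_w + Q_r) = Q_w·C_e + Q_r·C_b.
Rearranging, Q_w = Q_r·(C_std − C_b)/(C_e − C_std) = 24.5·(0.025 − 0.0052) / (1.54 − 0.025) = 0.3202 m³/s.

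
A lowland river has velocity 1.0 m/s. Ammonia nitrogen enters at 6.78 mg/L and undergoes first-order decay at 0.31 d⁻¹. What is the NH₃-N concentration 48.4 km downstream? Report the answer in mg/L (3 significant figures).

5.70 mg/L

Travel time t = 48.4 km / 1.0 m/s = 4.84e+04/1.0 = 4.84e+04 s = 0.5602 d.
First-order decay: C = 6.78·exp(−0.31·0.5602) = 6.78·0.8406 = 5.699 mg/L.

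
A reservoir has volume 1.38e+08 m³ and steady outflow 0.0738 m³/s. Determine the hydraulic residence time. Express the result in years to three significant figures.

Q = 0.0738 m³/s × 3.156e+07 s/yr = 2.329e+06 m³/yr.
Hydraulic residence time τ = V/Q = 1.38e+08/2.329e+06 = 59.25 yr.

59.3 yr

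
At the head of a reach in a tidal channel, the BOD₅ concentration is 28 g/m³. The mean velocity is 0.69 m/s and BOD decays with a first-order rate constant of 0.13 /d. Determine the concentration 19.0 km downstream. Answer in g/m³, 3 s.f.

Travel time t = 19.0 km / 0.69 m/s = 1.9e+04/0.69 = 2.754e+04 s = 0.3187 d.
First-order decay: C = 28·exp(−0.13·0.3187) = 28·0.9594 = 26.86 g/m³.

26.9 g/m³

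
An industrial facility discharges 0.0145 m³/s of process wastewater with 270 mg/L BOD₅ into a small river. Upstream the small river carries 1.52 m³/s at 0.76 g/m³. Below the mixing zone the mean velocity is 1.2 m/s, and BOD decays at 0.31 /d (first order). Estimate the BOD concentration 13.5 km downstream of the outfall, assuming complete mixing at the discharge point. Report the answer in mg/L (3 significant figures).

After complete mixing, C₀ = (0.0145·270 + 1.52·0.76) / 1.534 = 3.304 mg/L.
Travel time t = 1.35e+04 m / 1.2 m/s = 1.125e+04 s = 0.1302 d.
C = 3.304·exp(−0.31·0.1302) = 3.304·0.9604 = 3.173 mg/L.

3.17 mg/L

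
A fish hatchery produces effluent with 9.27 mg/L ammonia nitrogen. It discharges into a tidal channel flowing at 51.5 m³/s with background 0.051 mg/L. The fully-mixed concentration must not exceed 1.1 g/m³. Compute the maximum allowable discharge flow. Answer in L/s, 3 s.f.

6610 L/s

Mass balance at complete mixing: C_std·(Q_w + Q_r) = Q_w·C_e + Q_r·C_b.
Rearranging, Q_w = Q_r·(C_std − C_b)/(C_e − C_std) = 51.5·(1.1 − 0.051) / (9.27 − 1.1) = 6.612 m³/s.
= 6612 L/s.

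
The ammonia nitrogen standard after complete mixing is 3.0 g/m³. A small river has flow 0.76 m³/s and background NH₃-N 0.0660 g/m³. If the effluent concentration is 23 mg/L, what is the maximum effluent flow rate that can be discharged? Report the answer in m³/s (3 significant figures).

Mass balance at complete mixing: C_std·(Q_w + Q_r) = Q_w·C_e + Q_r·C_b.
Rearranging, Q_w = Q_r·(C_std − C_b)/(C_e − C_std) = 0.76·(3 − 0.066) / (23 − 3) = 0.1115 m³/s.

0.111 m³/s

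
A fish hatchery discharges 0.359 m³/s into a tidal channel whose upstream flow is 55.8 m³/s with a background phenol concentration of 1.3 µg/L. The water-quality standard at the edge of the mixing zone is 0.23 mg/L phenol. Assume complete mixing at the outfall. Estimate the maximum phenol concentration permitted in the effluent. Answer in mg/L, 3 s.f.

35.8 mg/L

1.3 µg/L = 0.0013 mg/L.
Mass balance: 0.23·56.16 = 0.359·Cₑ + 55.8·0.0013.
Cₑ = (12.92 − 0.07254) / 0.359 = 35.78 mg/L.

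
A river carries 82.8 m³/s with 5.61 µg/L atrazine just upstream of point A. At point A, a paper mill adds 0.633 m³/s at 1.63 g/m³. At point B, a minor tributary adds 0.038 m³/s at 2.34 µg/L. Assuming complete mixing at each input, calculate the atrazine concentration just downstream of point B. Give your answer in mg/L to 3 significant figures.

5.61 µg/L = 0.00561 mg/L.
After input A: C = (82.8·0.00561 + 0.633·1.63) / 83.43 = 0.01793 mg/L.
2.34 µg/L = 0.00234 mg/L.
After input B: C = (83.43·0.01793 + 0.038·0.00234) / 83.47 = 0.01793 mg/L.

0.0179 mg/L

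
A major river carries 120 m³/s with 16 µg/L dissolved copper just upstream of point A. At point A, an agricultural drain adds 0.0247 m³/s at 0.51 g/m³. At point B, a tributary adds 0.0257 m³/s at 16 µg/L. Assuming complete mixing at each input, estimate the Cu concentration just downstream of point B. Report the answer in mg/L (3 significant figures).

0.0161 mg/L

16 µg/L = 0.016 mg/L.
After input A: C = (120·0.016 + 0.0247·0.51) / 120 = 0.0161 mg/L.
16 µg/L = 0.016 mg/L.
After input B: C = (120·0.0161 + 0.0257·0.016) / 120.1 = 0.0161 mg/L.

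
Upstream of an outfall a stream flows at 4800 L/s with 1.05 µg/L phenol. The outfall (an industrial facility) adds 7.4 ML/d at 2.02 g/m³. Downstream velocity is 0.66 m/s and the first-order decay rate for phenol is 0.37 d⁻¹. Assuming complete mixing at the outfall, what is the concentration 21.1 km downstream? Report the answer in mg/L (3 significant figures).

7.4 ML/d = 0.08565 m³/s.
4800 L/s = 4.8 m³/s.
1.05 µg/L = 0.00105 mg/L.
After complete mixing, C₀ = (0.08565·2.02 + 4.8·0.00105) / 4.886 = 0.03644 mg/L.
Travel time t = 2.11e+04 m / 0.66 m/s = 3.197e+04 s = 0.37 d.
C = 0.03644·exp(−0.37·0.37) = 0.03644·0.8721 = 0.03178 mg/L.

0.0318 mg/L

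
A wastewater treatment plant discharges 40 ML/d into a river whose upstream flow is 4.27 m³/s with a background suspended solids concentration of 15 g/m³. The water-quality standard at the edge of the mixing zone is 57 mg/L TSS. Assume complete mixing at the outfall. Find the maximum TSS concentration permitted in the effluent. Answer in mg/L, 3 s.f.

444 mg/L

40 ML/d = 0.463 m³/s.
Mass balance: 57·4.733 = 0.463·Cₑ + 4.27·15.
Cₑ = (269.8 − 64.05) / 0.463 = 444.4 mg/L.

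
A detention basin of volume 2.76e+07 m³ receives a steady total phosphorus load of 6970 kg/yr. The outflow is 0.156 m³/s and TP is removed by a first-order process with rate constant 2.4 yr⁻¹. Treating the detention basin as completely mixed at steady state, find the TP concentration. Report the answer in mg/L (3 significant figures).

0.0979 mg/L

Outflow Q = 0.156 m³/s × 3.156e+07 s/yr = 4.923e+06 m³/yr.
Steady-state CSTR mass balance: W = Q·C + k·V·C, so C = W/(Q + kV).
Q + kV = 4.923e+06 + 2.4·2.76e+07 = 7.116e+07 m³/yr.
C = 6970/7.116e+07 = 9.794e-05 kg/m³ = 0.09794 mg/L.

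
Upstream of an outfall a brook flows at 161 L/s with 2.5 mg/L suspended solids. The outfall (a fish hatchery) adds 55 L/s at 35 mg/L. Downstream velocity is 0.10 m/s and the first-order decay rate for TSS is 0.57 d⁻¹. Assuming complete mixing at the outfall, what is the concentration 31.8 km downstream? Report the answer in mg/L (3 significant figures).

1.32 mg/L

55 L/s = 0.055 m³/s.
161 L/s = 0.161 m³/s.
After complete mixing, C₀ = (0.055·35 + 0.161·2.5) / 0.216 = 10.78 mg/L.
Travel time t = 3.18e+04 m / 0.10 m/s = 3.18e+05 s = 3.681 d.
C = 10.78·exp(−0.57·3.681) = 10.78·0.1227 = 1.322 mg/L.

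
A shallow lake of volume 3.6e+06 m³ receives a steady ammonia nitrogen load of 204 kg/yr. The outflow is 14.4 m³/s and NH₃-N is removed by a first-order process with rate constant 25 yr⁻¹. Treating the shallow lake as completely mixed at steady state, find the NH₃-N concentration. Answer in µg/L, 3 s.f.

Outflow Q = 14.4 m³/s × 3.156e+07 s/yr = 4.544e+08 m³/yr.
Steady-state CSTR mass balance: W = Q·C + k·V·C, so C = W/(Q + kV).
Q + kV = 4.544e+08 + 25·3.6e+06 = 5.444e+08 m³/yr.
C = 204/5.444e+08 = 3.747e-07 kg/m³ = 0.0003747 mg/L = 0.3747 µg/L.

0.375 µg/L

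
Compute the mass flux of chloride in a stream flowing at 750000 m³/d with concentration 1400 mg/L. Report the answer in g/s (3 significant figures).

750000 m³/d = 8.681 m³/s.
Mass flux = Q·C = 8.681 m³/s × 1400 g/m³ = 1.215e+04 g/s.

12200 g/s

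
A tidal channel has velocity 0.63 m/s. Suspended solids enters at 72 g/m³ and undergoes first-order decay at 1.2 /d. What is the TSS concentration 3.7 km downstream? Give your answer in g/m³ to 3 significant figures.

66.4 g/m³

Travel time t = 3.7 km / 0.63 m/s = 3700/0.63 = 5873 s = 0.06797 d.
First-order decay: C = 72·exp(−1.2·0.06797) = 72·0.9217 = 66.36 g/m³.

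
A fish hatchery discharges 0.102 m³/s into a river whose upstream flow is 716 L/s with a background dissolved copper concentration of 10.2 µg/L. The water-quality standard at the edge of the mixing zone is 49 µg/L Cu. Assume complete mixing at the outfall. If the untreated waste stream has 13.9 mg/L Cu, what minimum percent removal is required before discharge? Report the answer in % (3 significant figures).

97.7 %

716 L/s = 0.716 m³/s.
10.2 µg/L = 0.0102 mg/L.
49 µg/L = 0.049 mg/L.
Mass balance: 0.049·0.818 = 0.102·Cₑ + 0.716·0.0102.
Cₑ = (0.04008 − 0.007303) / 0.102 = 0.3214 mg/L.
Required removal = 1 − 0.3214/13.9 = 97.69 %.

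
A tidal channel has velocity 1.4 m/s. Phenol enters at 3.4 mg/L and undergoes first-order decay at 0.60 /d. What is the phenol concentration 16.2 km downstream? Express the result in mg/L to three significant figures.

Travel time t = 16.2 km / 1.4 m/s = 1.62e+04/1.4 = 1.157e+04 s = 0.1339 d.
First-order decay: C = 3.4·exp(−0.60·0.1339) = 3.4·0.9228 = 3.137 mg/L.

3.14 mg/L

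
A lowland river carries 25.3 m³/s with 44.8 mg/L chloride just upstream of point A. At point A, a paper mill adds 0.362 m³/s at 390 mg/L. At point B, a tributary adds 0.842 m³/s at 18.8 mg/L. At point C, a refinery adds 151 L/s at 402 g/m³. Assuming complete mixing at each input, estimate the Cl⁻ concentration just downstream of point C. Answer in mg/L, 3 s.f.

After input A: C = (25.3·44.8 + 0.362·390) / 25.66 = 49.67 mg/L.
After input B: C = (25.66·49.67 + 0.842·18.8) / 26.5 = 48.69 mg/L.
151 L/s = 0.151 m³/s.
After input C: C = (26.5·48.69 + 0.151·402) / 26.65 = 50.69 mg/L.

50.7 mg/L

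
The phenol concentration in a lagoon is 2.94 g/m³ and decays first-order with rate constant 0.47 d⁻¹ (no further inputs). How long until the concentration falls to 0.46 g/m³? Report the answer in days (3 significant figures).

3.95 d

t = ln(C₀/C)/k = ln(2.94/0.46)/0.47 = 1.855/0.47 = 3.947 d.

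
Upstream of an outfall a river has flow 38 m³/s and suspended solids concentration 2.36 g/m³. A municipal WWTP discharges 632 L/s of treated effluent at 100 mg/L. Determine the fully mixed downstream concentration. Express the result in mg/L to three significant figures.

3.96 mg/L

632 L/s = 0.632 m³/s.
By mass balance at complete mixing, C = (0.632·100 + 38·2.36) / (0.632 + 38) = 152.9/38.63 = 3.957 mg/L.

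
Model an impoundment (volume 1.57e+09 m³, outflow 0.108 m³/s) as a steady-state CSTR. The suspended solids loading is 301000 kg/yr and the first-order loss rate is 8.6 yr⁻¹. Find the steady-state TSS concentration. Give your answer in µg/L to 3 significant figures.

22.3 µg/L

Outflow Q = 0.108 m³/s × 3.156e+07 s/yr = 3.408e+06 m³/yr.
Steady-state CSTR mass balance: W = Q·C + k·V·C, so C = W/(Q + kV).
Q + kV = 3.408e+06 + 8.6·1.57e+09 = 1.351e+10 m³/yr.
C = 301000/1.351e+10 = 2.229e-05 kg/m³ = 0.02229 mg/L = 22.29 µg/L.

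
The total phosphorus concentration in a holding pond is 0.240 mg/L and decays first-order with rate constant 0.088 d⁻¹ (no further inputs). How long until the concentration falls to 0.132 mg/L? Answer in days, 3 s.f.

6.79 d

t = ln(C₀/C)/k = ln(0.240/0.132)/0.088 = 0.5978/0.088 = 6.794 d.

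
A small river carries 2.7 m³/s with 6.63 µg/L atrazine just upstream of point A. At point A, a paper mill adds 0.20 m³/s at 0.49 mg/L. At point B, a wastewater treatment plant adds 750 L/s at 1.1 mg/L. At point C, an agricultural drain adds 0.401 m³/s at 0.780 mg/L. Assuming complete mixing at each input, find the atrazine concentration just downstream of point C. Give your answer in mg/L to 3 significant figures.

6.63 µg/L = 0.00663 mg/L.
After input A: C = (2.7·0.00663 + 0.2·0.49) / 2.9 = 0.03997 mg/L.
750 L/s = 0.75 m³/s.
After input B: C = (2.9·0.03997 + 0.75·1.1) / 3.65 = 0.2578 mg/L.
After input C: C = (3.65·0.2578 + 0.401·0.78) / 4.051 = 0.3095 mg/L.

0.309 mg/L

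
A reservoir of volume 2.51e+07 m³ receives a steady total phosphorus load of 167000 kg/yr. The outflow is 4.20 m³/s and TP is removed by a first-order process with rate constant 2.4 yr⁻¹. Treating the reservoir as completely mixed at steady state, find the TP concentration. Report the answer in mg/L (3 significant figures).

Outflow Q = 4.20 m³/s × 3.156e+07 s/yr = 1.325e+08 m³/yr.
Steady-state CSTR mass balance: W = Q·C + k·V·C, so C = W/(Q + kV).
Q + kV = 1.325e+08 + 2.4·2.51e+07 = 1.928e+08 m³/yr.
C = 167000/1.928e+08 = 0.0008663 kg/m³ = 0.8663 mg/L.

0.866 mg/L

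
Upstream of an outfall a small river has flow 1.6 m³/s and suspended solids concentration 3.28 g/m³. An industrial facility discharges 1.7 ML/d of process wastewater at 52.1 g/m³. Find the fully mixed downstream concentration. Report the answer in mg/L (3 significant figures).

3.87 mg/L

1.7 ML/d = 0.01968 m³/s.
Flow-weighted mixing gives C = (0.01968·52.1 + 1.6·3.28) / (0.01968 + 1.6) = 6.273/1.62 = 3.873 mg/L.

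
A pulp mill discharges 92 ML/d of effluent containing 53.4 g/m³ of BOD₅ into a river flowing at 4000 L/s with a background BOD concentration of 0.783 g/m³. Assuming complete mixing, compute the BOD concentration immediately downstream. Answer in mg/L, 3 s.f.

11.8 mg/L

92 ML/d = 1.065 m³/s.
4000 L/s = 4 m³/s.
Conservation of mass across the mixing zone: C = (1.065·53.4 + 4·0.783) / (1.065 + 4) = 59.99/5.065 = 11.85 mg/L.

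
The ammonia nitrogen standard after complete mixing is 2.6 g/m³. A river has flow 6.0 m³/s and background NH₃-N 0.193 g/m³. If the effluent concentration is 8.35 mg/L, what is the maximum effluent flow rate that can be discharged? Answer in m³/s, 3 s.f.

2.51 m³/s

Mass balance at complete mixing: C_std·(Q_w + Q_r) = Q_w·C_e + Q_r·C_b.
Rearranging, Q_w = Q_r·(C_std − C_b)/(C_e − C_std) = 6.0·(2.6 − 0.193) / (8.35 − 2.6) = 2.512 m³/s.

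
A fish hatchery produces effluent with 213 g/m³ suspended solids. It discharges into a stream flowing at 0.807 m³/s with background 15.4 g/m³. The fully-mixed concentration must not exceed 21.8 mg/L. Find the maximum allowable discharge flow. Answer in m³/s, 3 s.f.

Mass balance at complete mixing: C_std·(Q_w + Q_r) = Q_w·C_e + Q_r·C_b.
Rearranging, Q_w = Q_r·(C_std − C_b)/(C_e − C_std) = 0.807·(21.8 − 15.4) / (213 − 21.8) = 0.02701 m³/s.

0.0270 m³/s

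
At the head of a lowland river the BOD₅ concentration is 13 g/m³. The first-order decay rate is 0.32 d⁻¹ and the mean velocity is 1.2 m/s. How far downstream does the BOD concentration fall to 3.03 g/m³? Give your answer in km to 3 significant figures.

472 km

From C = C₀·e^(−kt), t = ln(C₀/C)/k = ln(13/3.03)/0.32 = 1.456/0.32 = 4.551 d.
Distance = v·t = 1.2 m/s × 3.932e+05 s = 4.719e+05 m = 471.9 km.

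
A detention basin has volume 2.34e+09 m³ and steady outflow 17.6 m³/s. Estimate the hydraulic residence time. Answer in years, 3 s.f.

4.21 yr

Q = 17.6 m³/s × 3.156e+07 s/yr = 5.554e+08 m³/yr.
Hydraulic residence time τ = V/Q = 2.34e+09/5.554e+08 = 4.213 yr.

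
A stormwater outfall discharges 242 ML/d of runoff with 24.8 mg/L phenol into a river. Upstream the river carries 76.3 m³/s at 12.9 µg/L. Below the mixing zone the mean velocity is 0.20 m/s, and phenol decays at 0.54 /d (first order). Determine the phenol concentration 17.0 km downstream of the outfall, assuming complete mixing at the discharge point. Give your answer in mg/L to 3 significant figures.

242 ML/d = 2.801 m³/s.
12.9 µg/L = 0.0129 mg/L.
After complete mixing, C₀ = (2.801·24.8 + 76.3·0.0129) / 79.1 = 0.8906 mg/L.
Travel time t = 1.7e+04 m / 0.20 m/s = 8.5e+04 s = 0.9838 d.
C = 0.8906·exp(−0.54·0.9838) = 0.8906·0.5879 = 0.5236 mg/L.

0.524 mg/L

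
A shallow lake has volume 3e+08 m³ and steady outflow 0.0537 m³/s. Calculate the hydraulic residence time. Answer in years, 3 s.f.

177 yr

Q = 0.0537 m³/s × 3.156e+07 s/yr = 1.695e+06 m³/yr.
Hydraulic residence time τ = V/Q = 3e+08/1.695e+06 = 177 yr.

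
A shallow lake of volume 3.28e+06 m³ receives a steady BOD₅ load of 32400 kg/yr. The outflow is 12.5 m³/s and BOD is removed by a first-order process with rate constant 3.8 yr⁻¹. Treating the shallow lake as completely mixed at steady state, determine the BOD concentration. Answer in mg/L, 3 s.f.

Outflow Q = 12.5 m³/s × 3.156e+07 s/yr = 3.945e+08 m³/yr.
Steady-state CSTR mass balance: W = Q·C + k·V·C, so C = W/(Q + kV).
Q + kV = 3.945e+08 + 3.8·3.28e+06 = 4.069e+08 m³/yr.
C = 32400/4.069e+08 = 7.962e-05 kg/m³ = 0.07962 mg/L.

0.0796 mg/L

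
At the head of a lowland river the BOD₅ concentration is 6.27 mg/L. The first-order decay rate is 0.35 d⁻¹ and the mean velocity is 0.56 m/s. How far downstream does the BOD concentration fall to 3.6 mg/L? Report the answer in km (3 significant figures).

From C = C₀·e^(−kt), t = ln(C₀/C)/k = ln(6.27/3.6)/0.35 = 0.5548/0.35 = 1.585 d.
Distance = v·t = 0.56 m/s × 1.37e+05 s = 7.67e+04 m = 76.7 km.

76.7 km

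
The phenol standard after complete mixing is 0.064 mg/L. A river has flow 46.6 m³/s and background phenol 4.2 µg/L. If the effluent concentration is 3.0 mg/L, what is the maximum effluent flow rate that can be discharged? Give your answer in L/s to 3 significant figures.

949 L/s

4.2 µg/L = 0.0042 mg/L.
Mass balance at complete mixing: C_std·(Q_w + Q_r) = Q_w·C_e + Q_r·C_b.
Rearranging, Q_w = Q_r·(C_std − C_b)/(C_e − C_std) = 46.6·(0.064 − 0.0042) / (3 − 0.064) = 0.9491 m³/s.
= 949.1 L/s.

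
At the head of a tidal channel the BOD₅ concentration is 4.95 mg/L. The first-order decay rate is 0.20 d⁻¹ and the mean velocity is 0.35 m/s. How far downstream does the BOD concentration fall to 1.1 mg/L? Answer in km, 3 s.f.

227 km

From C = C₀·e^(−kt), t = ln(C₀/C)/k = ln(4.95/1.1)/0.20 = 1.504/0.20 = 7.52 d.
Distance = v·t = 0.35 m/s × 6.498e+05 s = 2.274e+05 m = 227.4 km.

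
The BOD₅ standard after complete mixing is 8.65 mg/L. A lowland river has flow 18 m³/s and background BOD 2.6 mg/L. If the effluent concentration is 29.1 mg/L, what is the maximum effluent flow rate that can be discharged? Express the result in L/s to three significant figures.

Mass balance at complete mixing: C_std·(Q_w + Q_r) = Q_w·C_e + Q_r·C_b.
Rearranging, Q_w = Q_r·(C_std − C_b)/(C_e − C_std) = 18·(8.65 − 2.6) / (29.1 − 8.65) = 5.325 m³/s.
= 5325 L/s.

5330 L/s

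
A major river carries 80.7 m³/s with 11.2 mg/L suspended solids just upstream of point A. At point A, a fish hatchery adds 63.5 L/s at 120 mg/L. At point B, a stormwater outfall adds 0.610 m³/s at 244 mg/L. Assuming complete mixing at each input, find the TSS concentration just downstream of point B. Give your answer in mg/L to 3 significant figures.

13.0 mg/L

63.5 L/s = 0.0635 m³/s.
After input A: C = (80.7·11.2 + 0.0635·120) / 80.76 = 11.29 mg/L.
After input B: C = (80.76·11.29 + 0.61·244) / 81.37 = 13.03 mg/L.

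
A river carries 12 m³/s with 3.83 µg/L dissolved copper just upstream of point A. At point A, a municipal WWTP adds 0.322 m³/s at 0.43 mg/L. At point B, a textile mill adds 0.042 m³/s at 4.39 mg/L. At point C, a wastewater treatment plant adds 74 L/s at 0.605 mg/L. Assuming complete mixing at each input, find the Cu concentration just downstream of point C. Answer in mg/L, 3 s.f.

0.0333 mg/L

3.83 µg/L = 0.00383 mg/L.
After input A: C = (12·0.00383 + 0.322·0.43) / 12.32 = 0.01497 mg/L.
After input B: C = (12.32·0.01497 + 0.042·4.39) / 12.36 = 0.02983 mg/L.
74 L/s = 0.074 m³/s.
After input C: C = (12.36·0.02983 + 0.074·0.605) / 12.44 = 0.03325 mg/L.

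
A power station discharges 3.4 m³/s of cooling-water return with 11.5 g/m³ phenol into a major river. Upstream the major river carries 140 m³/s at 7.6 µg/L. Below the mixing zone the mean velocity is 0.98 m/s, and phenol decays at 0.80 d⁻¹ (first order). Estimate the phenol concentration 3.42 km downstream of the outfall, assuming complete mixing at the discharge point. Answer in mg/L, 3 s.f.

0.271 mg/L

7.6 µg/L = 0.0076 mg/L.
After complete mixing, C₀ = (3.4·11.5 + 140·0.0076) / 143.4 = 0.2801 mg/L.
Travel time t = 3420 m / 0.98 m/s = 3490 s = 0.04039 d.
C = 0.2801·exp(−0.80·0.04039) = 0.2801·0.9682 = 0.2712 mg/L.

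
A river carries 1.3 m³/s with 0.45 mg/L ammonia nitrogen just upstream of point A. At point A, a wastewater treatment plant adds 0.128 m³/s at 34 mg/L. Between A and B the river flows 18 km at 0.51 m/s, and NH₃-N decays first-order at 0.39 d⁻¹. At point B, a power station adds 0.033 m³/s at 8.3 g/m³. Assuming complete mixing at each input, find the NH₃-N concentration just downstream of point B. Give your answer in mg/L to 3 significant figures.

3.07 mg/L

After input A: C = (1.3·0.45 + 0.128·34) / 1.428 = 3.457 mg/L.
Over the 18 km reach to input B (t = 3.529e+04 s = 0.4085 d), decay gives C = 3.457·exp(−0.39·0.4085) = 2.948 mg/L.
After input B: C = (1.428·2.948 + 0.033·8.3) / 1.461 = 3.069 mg/L.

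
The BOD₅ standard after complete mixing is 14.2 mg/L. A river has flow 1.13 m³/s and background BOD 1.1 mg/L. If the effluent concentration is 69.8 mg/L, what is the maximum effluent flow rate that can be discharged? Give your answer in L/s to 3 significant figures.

266 L/s

Mass balance at complete mixing: C_std·(Q_w + Q_r) = Q_w·C_e + Q_r·C_b.
Rearranging, Q_w = Q_r·(C_std − C_b)/(C_e − C_std) = 1.13·(14.2 − 1.1) / (69.8 − 14.2) = 0.2662 m³/s.
= 266.2 L/s.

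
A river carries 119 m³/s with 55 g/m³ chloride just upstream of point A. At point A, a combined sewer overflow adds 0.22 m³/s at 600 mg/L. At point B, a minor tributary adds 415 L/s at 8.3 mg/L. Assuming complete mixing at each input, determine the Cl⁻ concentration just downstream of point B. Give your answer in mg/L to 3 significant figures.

After input A: C = (119·55 + 0.22·600) / 119.2 = 56.01 mg/L.
415 L/s = 0.415 m³/s.
After input B: C = (119.2·56.01 + 0.415·8.3) / 119.6 = 55.84 mg/L.

55.8 mg/L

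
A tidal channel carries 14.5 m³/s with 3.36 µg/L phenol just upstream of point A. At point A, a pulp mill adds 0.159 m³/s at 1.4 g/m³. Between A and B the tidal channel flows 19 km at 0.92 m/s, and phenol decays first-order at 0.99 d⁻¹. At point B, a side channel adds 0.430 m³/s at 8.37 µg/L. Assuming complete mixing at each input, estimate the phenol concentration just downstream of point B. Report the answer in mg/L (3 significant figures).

0.0144 mg/L

3.36 µg/L = 0.00336 mg/L.
After input A: C = (14.5·0.00336 + 0.159·1.4) / 14.66 = 0.01851 mg/L.
Over the 19 km reach to input B (t = 2.065e+04 s = 0.239 d), decay gives C = 0.01851·exp(−0.99·0.239) = 0.01461 mg/L.
8.37 µg/L = 0.00837 mg/L.
After input B: C = (14.66·0.01461 + 0.43·0.00837) / 15.09 = 0.01443 mg/L.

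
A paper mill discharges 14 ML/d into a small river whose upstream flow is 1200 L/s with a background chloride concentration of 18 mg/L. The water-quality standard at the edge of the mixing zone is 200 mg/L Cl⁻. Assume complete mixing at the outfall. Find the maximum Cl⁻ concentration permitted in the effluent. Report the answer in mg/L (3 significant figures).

1550 mg/L

14 ML/d = 0.162 m³/s.
1200 L/s = 1.2 m³/s.
Mass balance: 200·1.362 = 0.162·Cₑ + 1.2·18.
Cₑ = (272.4 − 21.6) / 0.162 = 1548 mg/L.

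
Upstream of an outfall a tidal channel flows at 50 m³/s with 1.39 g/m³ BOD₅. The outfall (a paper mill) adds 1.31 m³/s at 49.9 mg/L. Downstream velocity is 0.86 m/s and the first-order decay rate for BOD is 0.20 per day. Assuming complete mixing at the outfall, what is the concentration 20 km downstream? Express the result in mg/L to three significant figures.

2.49 mg/L

After complete mixing, C₀ = (1.31·49.9 + 50·1.39) / 51.31 = 2.629 mg/L.
Travel time t = 2e+04 m / 0.86 m/s = 2.326e+04 s = 0.2692 d.
C = 2.629·exp(−0.20·0.2692) = 2.629·0.9476 = 2.491 mg/L.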